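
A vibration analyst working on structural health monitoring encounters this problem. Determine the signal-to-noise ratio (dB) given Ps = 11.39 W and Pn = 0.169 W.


SNR in decibels:
SNR = 10 * log10(Ps / Pn)
    = 10 * log10(11.39 / 0.169)
    = 10 * log10(67.3964)
    = 10 * 1.8286
    = 18.29 dB

18.29 dB


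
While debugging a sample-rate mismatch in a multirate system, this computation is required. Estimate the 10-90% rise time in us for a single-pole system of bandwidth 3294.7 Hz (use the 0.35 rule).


Rise time from bandwidth relationship:
tr = 0.35 / BW
   = 0.35 / 3294.7
   = 0.0001062312198 s
   = 106.2312 us

106.2312 us


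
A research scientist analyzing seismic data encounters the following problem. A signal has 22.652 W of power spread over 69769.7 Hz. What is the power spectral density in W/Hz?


Power spectral density:
PSD = P / BW
    = 22.652 / 69769.7
    = 0.00032467 W/Hz

0.00032467 W/Hz


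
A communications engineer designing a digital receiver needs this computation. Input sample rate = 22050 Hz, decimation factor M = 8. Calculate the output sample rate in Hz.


Decimation reduces the sample rate:
fs_out = fs_in / M
       = 22050 / 8
       = 2756.25 Hz

2756.25 Hz


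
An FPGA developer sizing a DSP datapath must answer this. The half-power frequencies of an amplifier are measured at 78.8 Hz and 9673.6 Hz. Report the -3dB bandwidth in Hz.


Bandwidth is the difference of -3dB frequencies:
BW = f_high - f_low
   = 9673.6 - 78.8
   = 9594.8 Hz

9594.8 Hz


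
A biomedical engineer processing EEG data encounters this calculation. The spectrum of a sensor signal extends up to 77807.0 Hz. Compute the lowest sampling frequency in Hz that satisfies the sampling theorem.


The Nyquist rate is twice the maximum frequency component.
fs_min = 2 * fmax
      = 2 * 77807.0
      = 155614.0 Hz

155614.0


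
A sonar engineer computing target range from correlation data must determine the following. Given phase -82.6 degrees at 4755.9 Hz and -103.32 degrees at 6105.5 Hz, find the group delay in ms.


Group delay from phase difference:
tau = -d(phi)/d(omega)
d(phi) = -20.72 deg = -0.361632 rad
d(omega) = 2*pi*(6105.5 - 4755.9) = 8479.7869 rad/s
tau = -(-0.361632) / 8479.7869
    = 0.0426 ms

0.0426 ms


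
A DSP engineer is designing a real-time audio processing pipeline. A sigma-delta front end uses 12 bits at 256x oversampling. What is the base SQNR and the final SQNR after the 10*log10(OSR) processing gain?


Step 1 — baseline SQNR at Nyquist:
SQNR_base = 6.02*N + 1.76
          = 6.02*12 + 1.76
          = 74.0 dB

Step 2 — oversampling processing gain:
G = 10*log10(OSR) = 10*log10(256) = 24.08 dB

Step 3 — total:
SQNR_total = 74.0 + 24.08 = 98.08 dB

Base SQNR = 74.0 dB; oversampled SQNR = 98.08 dB


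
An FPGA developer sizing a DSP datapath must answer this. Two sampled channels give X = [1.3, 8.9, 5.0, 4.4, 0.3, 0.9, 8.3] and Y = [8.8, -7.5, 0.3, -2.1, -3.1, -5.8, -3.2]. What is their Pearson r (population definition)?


Pearson correlation coefficient (population):
r = cov(X,Y) / (std(X) * std(Y))
Mean X = 4.1571, Mean Y = -1.8
Cov(X,Y) = -6.197143
Std(X) = 3.253068, Std(Y) = 4.913538
r = -0.3877

-0.3877


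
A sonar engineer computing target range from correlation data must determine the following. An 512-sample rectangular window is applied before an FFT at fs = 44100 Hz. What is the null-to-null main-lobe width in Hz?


Main lobe width for a rectangular window:
Width = 2 * fs / N
      = 2 * 44100 / 512
      = 88200 / 512
      = 172.266 Hz

172.266 Hz


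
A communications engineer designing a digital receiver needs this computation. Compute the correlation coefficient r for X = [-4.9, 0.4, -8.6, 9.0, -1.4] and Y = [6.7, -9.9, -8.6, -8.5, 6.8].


Pearson correlation coefficient (population):
r = cov(X,Y) / (std(X) * std(Y))
Mean X = -1.1, Mean Y = -2.7
Cov(X,Y) = -12.74
Std(X) = 5.916756, Std(Y) = 7.731753
r = -0.2785

-0.2785


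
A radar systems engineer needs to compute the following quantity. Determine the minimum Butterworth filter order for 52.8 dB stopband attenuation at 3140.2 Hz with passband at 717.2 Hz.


Butterworth filter order formula:
n = log10(10^(A/10) - 1) / (2 * log10(f_stop/f_pass))
10^(52.8/10) - 1 = 190545.0718
f_stop/f_pass = 3140.2 / 717.2 = 4.3784
n = 4.1165 -> ceil = 5

5


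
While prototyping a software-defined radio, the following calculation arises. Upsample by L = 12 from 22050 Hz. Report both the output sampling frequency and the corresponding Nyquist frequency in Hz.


Step 1 — output sample rate after interpolation by L:
fs_out = L * fs_in = 12 * 22050 = 264600 Hz

Step 2 — Nyquist frequency of the output stream:
f_Nyq = fs_out / 2 = 264600 / 2 = 132300.0 Hz

fs_out = 264600 Hz; f_Nyquist = 132300.0 Hz


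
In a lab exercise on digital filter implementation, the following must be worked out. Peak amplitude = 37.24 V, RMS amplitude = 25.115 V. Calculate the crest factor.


Crest factor is the ratio of peak to RMS:
CF = V_peak / V_rms
   = 37.24 / 25.115
   = 1.4828

1.4828


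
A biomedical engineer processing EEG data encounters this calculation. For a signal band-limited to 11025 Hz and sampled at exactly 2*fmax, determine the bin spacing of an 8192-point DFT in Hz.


Step 1 — Nyquist sampling rate:
fs = 2 * fmax = 2 * 11025 = 22050 Hz

Step 2 — DFT bin spacing:
df = fs / N = 22050 / 8192 = 2.6917 Hz

2.6917 Hz


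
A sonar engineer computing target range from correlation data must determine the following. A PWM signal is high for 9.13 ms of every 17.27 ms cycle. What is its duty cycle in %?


Duty cycle as a percentage:
DC = (t_on / T) * 100
   = (9.13 / 17.27) * 100
   = 0.528662 * 100
   = 52.87 %

52.87 %


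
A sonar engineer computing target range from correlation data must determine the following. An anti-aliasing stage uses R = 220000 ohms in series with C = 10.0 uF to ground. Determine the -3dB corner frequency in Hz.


Cutoff frequency of a first-order RC filter:
fc = 1 / (2 * pi * R * C)
C = 10.0 uF = 1e-05 F
fc = 1 / (2 * pi * 220000 * 1e-05)
   = 1 / 13.823007675795
   = 0.072343 Hz

0.072343 Hz


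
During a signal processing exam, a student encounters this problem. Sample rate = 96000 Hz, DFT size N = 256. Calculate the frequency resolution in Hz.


DFT frequency resolution:
df = fs / N
   = 96000 / 256
   = 375.0 Hz

375.0 Hz


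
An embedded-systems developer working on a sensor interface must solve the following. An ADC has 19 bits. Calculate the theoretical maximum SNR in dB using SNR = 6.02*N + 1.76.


Theoretical SNR for a full-scale sinusoid:
SNR = 6.02 * N + 1.76
    = 6.02 * 19 + 1.76
    = 114.38 + 1.76
    = 116.14 dB

116.14 dB


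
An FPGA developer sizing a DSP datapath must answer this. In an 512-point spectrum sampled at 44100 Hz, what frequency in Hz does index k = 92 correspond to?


Frequency of DFT bin k:
f_k = k * fs / N
    = 92 * 44100 / 512
    = 4057200 / 512
    = 7924.219 Hz

7924.219 Hz


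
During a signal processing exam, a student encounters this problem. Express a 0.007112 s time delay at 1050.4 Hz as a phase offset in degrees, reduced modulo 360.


Phase shift from frequency and time delay:
phi = 360 * f * t_delay
    = 360 * 1050.4 * 0.007112
    = 2689.36 degrees
    mod 360 = 169.36 degrees

169.36 degrees


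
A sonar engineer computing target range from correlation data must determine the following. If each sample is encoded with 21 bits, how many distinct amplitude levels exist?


Number of quantization levels = 2^N
= 2^21
= 2097152

2097152


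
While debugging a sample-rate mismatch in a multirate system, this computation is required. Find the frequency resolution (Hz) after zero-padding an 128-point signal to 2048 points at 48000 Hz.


Frequency resolution after zero-padding:
N_padded = 128 * 16 = 2048
df = fs / N_padded
   = 48000 / 2048
   = 23.4375 Hz

23.4375 Hz


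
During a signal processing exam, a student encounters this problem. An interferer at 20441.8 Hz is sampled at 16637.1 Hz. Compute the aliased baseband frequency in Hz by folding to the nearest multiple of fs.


Compute the nearest integer multiple of fs to the signal:
n = round(20441.8 / 16637.1) = 1
f_alias = |20441.8 - 1 * 16637.1|
        = |20441.8 - 16637.1|
        = 3804.7 Hz

3804.7


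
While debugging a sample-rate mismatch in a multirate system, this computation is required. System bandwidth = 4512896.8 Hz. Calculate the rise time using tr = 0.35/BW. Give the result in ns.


Rise time from bandwidth relationship:
tr = 0.35 / BW
   = 0.35 / 4512896.8
   = 7.755550714e-08 s
   = 77.5555 ns

77.5555 ns


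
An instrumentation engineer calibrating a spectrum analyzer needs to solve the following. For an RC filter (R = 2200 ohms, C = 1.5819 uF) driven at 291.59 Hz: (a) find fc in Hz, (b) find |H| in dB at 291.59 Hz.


Step 1 — cutoff frequency:
fc = 1 / (2*pi*R*C)
C = 1.5819 uF = 1.5819e-06 F
fc = 1 / (2*pi*2200*1.5819e-06)
   = 45.7318 Hz

Step 2 — magnitude at f = 291.59 Hz:
|H(f)| = 1 / sqrt(1 + (f/fc)^2)
f/fc = 291.59 / 45.7318 = 6.376088
|H| = 1 / sqrt(1 + 40.654498) = 0.154942
|H|_dB = 20*log10(0.154942) = -16.2 dB

fc = 45.7318 Hz; |H(291.59 Hz)| = -16.2 dB


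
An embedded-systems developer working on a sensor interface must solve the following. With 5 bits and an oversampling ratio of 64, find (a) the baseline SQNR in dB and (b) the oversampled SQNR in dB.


Step 1 — baseline SQNR at Nyquist:
SQNR_base = 6.02*N + 1.76
          = 6.02*5 + 1.76
          = 31.86 dB

Step 2 — oversampling processing gain:
G = 10*log10(OSR) = 10*log10(64) = 18.06 dB

Step 3 — total:
SQNR_total = 31.86 + 18.06 = 49.92 dB

Base SQNR = 31.86 dB; oversampled SQNR = 49.92 dB


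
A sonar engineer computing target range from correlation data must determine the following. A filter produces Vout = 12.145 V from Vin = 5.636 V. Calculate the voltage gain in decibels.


Voltage gain in dB:
G = 20 * log10(Vout / Vin)
  = 20 * log10(12.145 / 5.636)
  = 20 * log10(2.154897)
  = 20 * 0.333427
  = 6.67 dB

6.67 dB


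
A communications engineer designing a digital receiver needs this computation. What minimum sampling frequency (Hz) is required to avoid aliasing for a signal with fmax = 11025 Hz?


The Nyquist rate is twice the maximum frequency component.
fs_min = 2 * fmax
      = 2 * 11025
      = 22050 Hz

22050


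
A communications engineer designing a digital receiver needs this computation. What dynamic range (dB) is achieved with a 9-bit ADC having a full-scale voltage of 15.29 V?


Dynamic range from full-scale to LSB:
V_min = V_max / 2^bits = 15.29 / 2^9
DR = 20 * log10(V_max / V_min)
   = 20 * log10(2^9)
   = 20 * 9 * log10(2)
   = 54.19 dB

54.19 dB


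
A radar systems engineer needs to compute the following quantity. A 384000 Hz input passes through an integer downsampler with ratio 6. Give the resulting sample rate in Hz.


Decimation reduces the sample rate:
fs_out = fs_in / M
       = 384000 / 6
       = 64000.0 Hz

64000.0 Hz


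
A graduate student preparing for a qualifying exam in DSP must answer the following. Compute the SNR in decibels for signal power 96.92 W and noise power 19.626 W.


SNR in decibels:
SNR = 10 * log10(Ps / Pn)
    = 10 * log10(96.92 / 19.626)
    = 10 * log10(4.9383)
    = 10 * 0.6936
    = 6.94 dB

6.94 dB


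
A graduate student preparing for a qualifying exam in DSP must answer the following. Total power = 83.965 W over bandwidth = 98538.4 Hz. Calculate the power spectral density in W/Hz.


Power spectral density:
PSD = P / BW
    = 83.965 / 98538.4
    = 0.0008521 W/Hz

0.0008521 W/Hz


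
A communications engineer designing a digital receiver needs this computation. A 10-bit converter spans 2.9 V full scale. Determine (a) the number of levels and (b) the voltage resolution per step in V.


Step 1 — number of quantization levels:
L = 2^N = 2^10 = 1024

Step 2 — LSB step size:
delta = Vfs / L
      = 2.9 / 1024
      = 0.00283203 V

Levels = 1024; step size = 0.00283203 V


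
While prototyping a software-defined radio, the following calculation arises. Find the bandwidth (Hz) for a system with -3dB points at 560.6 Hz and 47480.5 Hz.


Bandwidth is the difference of -3dB frequencies:
BW = f_high - f_low
   = 47480.5 - 560.6
   = 46919.9 Hz

46919.9 Hz


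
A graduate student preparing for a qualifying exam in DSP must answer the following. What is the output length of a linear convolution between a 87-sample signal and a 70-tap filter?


Linear convolution output length:
L = N + M - 1
  = 87 + 70 - 1
  = 156 samples

156


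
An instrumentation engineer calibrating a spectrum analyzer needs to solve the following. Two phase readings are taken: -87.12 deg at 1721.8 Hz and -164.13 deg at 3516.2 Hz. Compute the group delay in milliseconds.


Group delay from phase difference:
tau = -d(phi)/d(omega)
d(phi) = -77.01 deg = -1.344078 rad
d(omega) = 2*pi*(3516.2 - 1721.8) = 11274.5477 rad/s
tau = -(-1.344078) / 11274.5477
    = 0.1192 ms

0.1192 ms


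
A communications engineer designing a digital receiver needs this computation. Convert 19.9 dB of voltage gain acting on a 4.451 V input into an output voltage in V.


Output voltage from dB gain:
V_out = V_in * 10^(gain_dB / 20)
      = 4.451 * 10^(19.9 / 20)
      = 4.451 * 9.885531
      = 44.0005 V

44.0005 V


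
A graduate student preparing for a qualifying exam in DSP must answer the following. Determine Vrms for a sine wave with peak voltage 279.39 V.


RMS voltage for a sinusoidal waveform:
V_rms = V_peak / sqrt(2)
      = 279.39 / 1.414214
      = 197.559 V

197.559 V


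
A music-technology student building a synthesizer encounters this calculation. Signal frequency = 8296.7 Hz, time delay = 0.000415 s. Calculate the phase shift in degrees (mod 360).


Phase shift from frequency and time delay:
phi = 360 * f * t_delay
    = 360 * 8296.7 * 0.000415
    = 1239.53 degrees
    mod 360 = 159.53 degrees

159.53 degrees


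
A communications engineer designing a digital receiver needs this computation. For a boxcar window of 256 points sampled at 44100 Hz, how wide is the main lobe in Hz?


Main lobe width for a rectangular window:
Width = 2 * fs / N
      = 2 * 44100 / 256
      = 88200 / 256
      = 344.531 Hz

344.531 Hz


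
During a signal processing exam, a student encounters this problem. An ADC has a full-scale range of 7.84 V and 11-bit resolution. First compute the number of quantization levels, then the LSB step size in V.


Step 1 — number of quantization levels:
L = 2^N = 2^11 = 2048

Step 2 — LSB step size:
delta = Vfs / L
      = 7.84 / 2048
      = 0.00382812 V

Levels = 2048; step size = 0.00382812 V


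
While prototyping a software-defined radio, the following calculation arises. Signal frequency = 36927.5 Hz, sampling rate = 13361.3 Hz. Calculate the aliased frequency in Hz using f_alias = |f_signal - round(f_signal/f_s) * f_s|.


Compute the nearest integer multiple of fs to the signal:
n = round(36927.5 / 13361.3) = 3
f_alias = |36927.5 - 3 * 13361.3|
        = |36927.5 - 40083.9|
        = 3156.4 Hz

3156.4


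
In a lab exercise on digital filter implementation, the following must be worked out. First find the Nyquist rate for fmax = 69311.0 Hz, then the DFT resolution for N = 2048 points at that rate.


Step 1 — Nyquist sampling rate:
fs = 2 * fmax = 2 * 69311.0 = 138622.0 Hz

Step 2 — DFT bin spacing:
df = fs / N = 138622.0 / 2048 = 67.6865 Hz

67.6865 Hz


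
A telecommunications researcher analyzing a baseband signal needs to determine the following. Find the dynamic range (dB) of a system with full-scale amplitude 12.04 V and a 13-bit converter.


Dynamic range from full-scale to LSB:
V_min = V_max / 2^bits = 12.04 / 2^13
DR = 20 * log10(V_max / V_min)
   = 20 * log10(2^13)
   = 20 * 13 * log10(2)
   = 78.27 dB

78.27 dB


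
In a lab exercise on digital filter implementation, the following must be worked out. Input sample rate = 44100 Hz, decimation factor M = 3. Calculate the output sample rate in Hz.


Decimation reduces the sample rate:
fs_out = fs_in / M
       = 44100 / 3
       = 14700.0 Hz

14700.0 Hz


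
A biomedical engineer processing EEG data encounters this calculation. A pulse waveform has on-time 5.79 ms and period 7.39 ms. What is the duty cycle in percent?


Duty cycle as a percentage:
DC = (t_on / T) * 100
   = (5.79 / 7.39) * 100
   = 0.783491 * 100
   = 78.35 %

78.35 %


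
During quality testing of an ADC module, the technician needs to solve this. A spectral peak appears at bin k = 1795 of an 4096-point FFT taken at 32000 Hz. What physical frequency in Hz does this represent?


Frequency of DFT bin k:
f_k = k * fs / N
    = 1795 * 32000 / 4096
    = 57440000 / 4096
    = 14023.438 Hz

14023.438 Hz


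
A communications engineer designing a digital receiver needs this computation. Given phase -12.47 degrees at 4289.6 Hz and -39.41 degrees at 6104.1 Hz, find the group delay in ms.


Group delay from phase difference:
tau = -d(phi)/d(omega)
d(phi) = -26.94 deg = -0.470192 rad
d(omega) = 2*pi*(6104.1 - 4289.6) = 11400.8397 rad/s
tau = -(-0.470192) / 11400.8397
    = 0.0412 ms

0.0412 ms


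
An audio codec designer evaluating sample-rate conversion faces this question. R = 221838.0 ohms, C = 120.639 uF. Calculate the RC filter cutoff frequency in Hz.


Cutoff frequency of a first-order RC filter:
fc = 1 / (2 * pi * R * C)
C = 120.639 uF = 0.000120639 F
fc = 1 / (2 * pi * 221838.0 * 0.000120639)
   = 1 / 168.15258113942
   = 0.005947 Hz

0.005947 Hz


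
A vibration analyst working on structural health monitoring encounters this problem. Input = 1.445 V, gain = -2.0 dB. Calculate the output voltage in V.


Output voltage from dB gain:
V_out = V_in * 10^(gain_dB / 20)
      = 1.445 * 10^(-2.0 / 20)
      = 1.445 * 0.794328
      = 1.1478 V

1.1478 V


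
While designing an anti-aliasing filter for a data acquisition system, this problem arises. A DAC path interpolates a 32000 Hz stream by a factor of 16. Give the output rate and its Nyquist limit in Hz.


Step 1 — output sample rate after interpolation by L:
fs_out = L * fs_in = 16 * 32000 = 512000 Hz

Step 2 — Nyquist frequency of the output stream:
f_Nyq = fs_out / 2 = 512000 / 2 = 256000.0 Hz

fs_out = 512000 Hz; f_Nyquist = 256000.0 Hz


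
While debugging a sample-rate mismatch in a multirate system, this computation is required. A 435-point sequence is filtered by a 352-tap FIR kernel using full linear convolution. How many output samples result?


Linear convolution output length:
L = N + M - 1
  = 435 + 352 - 1
  = 786 samples

786


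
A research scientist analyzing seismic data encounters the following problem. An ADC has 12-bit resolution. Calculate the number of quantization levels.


Number of quantization levels = 2^N
= 2^12
= 4096

4096


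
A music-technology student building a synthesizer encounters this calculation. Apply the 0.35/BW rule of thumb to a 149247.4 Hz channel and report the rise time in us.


Rise time from bandwidth relationship:
tr = 0.35 / BW
   = 0.35 / 149247.4
   = 2.345099479e-06 s
   = 2.3451 us

2.3451 us


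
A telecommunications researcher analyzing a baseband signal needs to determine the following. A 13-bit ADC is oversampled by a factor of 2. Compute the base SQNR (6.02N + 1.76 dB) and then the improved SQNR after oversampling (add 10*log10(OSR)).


Step 1 — baseline SQNR at Nyquist:
SQNR_base = 6.02*N + 1.76
          = 6.02*13 + 1.76
          = 80.02 dB

Step 2 — oversampling processing gain:
G = 10*log10(OSR) = 10*log10(2) = 3.01 dB

Step 3 — total:
SQNR_total = 80.02 + 3.01 = 83.03 dB

Base SQNR = 80.02 dB; oversampled SQNR = 83.03 dB


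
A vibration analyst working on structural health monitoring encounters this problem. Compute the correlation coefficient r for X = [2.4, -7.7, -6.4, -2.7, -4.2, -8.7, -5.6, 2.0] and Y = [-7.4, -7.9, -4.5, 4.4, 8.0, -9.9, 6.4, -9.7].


Pearson correlation coefficient (population):
r = cov(X,Y) / (std(X) * std(Y))
Mean X = -3.8625, Mean Y = -2.575
Cov(X,Y) = -2.785938
Std(X) = 3.915334, Std(Y) = 7.078091
r = -0.1005

-0.1005


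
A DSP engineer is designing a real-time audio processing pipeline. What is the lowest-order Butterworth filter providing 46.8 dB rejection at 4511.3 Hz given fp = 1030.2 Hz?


Butterworth filter order formula:
n = log10(10^(A/10) - 1) / (2 * log10(f_stop/f_pass))
10^(46.8/10) - 1 = 47862.0092
f_stop/f_pass = 4511.3 / 1030.2 = 4.3791
n = 3.6484 -> ceil = 4

4


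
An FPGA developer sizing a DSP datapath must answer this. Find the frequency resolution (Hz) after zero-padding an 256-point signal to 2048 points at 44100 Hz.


Frequency resolution after zero-padding:
N_padded = 256 * 8 = 2048
df = fs / N_padded
   = 44100 / 2048
   = 21.5332 Hz

21.5332 Hz


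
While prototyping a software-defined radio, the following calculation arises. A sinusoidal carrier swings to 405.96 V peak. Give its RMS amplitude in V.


RMS voltage for a sinusoidal waveform:
V_rms = V_peak / sqrt(2)
      = 405.96 / 1.414214
      = 287.057 V

287.057 V


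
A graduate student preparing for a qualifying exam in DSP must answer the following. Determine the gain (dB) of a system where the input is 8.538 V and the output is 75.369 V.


Voltage gain in dB:
G = 20 * log10(Vout / Vin)
  = 20 * log10(75.369 / 8.538)
  = 20 * log10(8.827477)
  = 20 * 0.945837
  = 18.92 dB

18.92 dB


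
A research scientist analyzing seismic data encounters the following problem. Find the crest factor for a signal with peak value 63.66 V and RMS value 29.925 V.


Crest factor is the ratio of peak to RMS:
CF = V_peak / V_rms
   = 63.66 / 29.925
   = 2.1273

2.1273


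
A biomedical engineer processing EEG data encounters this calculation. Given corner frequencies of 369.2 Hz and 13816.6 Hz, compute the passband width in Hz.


Bandwidth is the difference of -3dB frequencies:
BW = f_high - f_low
   = 13816.6 - 369.2
   = 13447.4 Hz

13447.4 Hz


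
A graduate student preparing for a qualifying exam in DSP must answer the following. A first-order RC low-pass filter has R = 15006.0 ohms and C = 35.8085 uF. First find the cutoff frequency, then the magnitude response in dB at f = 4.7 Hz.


Step 1 — cutoff frequency:
fc = 1 / (2*pi*R*C)
C = 35.8085 uF = 3.58085e-05 F
fc = 1 / (2*pi*15006.0*3.58085e-05)
   = 0.296189 Hz

Step 2 — magnitude at f = 4.7 Hz:
|H(f)| = 1 / sqrt(1 + (f/fc)^2)
f/fc = 4.7 / 0.296189 = 15.868246
|H| = 1 / sqrt(1 + 251.801231) = 0.0628942
|H|_dB = 20*log10(0.0628942) = -24.03 dB

fc = 0.296189 Hz; |H(4.7 Hz)| = -24.03 dB


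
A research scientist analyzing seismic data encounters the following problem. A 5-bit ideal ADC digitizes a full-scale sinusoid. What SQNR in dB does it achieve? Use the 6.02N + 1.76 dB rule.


Theoretical SNR for a full-scale sinusoid:
SNR = 6.02 * N + 1.76
    = 6.02 * 5 + 1.76
    = 30.1 + 1.76
    = 31.86 dB

31.86 dB


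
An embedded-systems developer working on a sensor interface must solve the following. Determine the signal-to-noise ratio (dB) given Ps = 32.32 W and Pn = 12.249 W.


SNR in decibels:
SNR = 10 * log10(Ps / Pn)
    = 10 * log10(32.32 / 12.249)
    = 10 * log10(2.6386)
    = 10 * 0.4214
    = 4.21 dB

4.21 dB


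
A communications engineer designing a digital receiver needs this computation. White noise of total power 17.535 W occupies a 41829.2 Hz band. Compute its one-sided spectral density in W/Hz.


Power spectral density:
PSD = P / BW
    = 17.535 / 41829.2
    = 0.0004192 W/Hz

0.0004192 W/Hz


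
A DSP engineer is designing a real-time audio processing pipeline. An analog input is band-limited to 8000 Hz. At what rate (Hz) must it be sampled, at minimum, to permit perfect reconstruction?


The Nyquist rate is twice the maximum frequency component.
fs_min = 2 * fmax
      = 2 * 8000
      = 16000 Hz

16000


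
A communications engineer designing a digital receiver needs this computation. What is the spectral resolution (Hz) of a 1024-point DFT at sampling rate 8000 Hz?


DFT frequency resolution:
df = fs / N
   = 8000 / 1024
   = 7.8125 Hz

7.8125 Hz


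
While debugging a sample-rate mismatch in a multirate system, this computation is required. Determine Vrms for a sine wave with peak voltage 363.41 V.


RMS voltage for a sinusoidal waveform:
V_rms = V_peak / sqrt(2)
      = 363.41 / 1.414214
      = 256.97 V

256.97 V


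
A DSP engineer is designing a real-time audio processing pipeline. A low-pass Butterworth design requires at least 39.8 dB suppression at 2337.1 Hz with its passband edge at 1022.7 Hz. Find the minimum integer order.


Butterworth filter order formula:
n = log10(10^(A/10) - 1) / (2 * log10(f_stop/f_pass))
10^(39.8/10) - 1 = 9548.9259
f_stop/f_pass = 2337.1 / 1022.7 = 2.2852
n = 5.5442 -> ceil = 6

6


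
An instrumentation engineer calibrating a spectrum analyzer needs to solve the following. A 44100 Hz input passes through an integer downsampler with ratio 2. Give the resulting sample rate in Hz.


Decimation reduces the sample rate:
fs_out = fs_in / M
       = 44100 / 2
       = 22050.0 Hz

22050.0 Hz


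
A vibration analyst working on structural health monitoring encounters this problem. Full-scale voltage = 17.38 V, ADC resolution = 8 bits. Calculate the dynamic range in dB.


Dynamic range from full-scale to LSB:
V_min = V_max / 2^bits = 17.38 / 2^8
DR = 20 * log10(V_max / V_min)
   = 20 * log10(2^8)
   = 20 * 8 * log10(2)
   = 48.16 dB

48.16 dB


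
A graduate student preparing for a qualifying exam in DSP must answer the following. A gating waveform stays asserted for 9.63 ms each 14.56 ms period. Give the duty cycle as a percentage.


Duty cycle as a percentage:
DC = (t_on / T) * 100
   = (9.63 / 14.56) * 100
   = 0.661401 * 100
   = 66.14 %

66.14 %


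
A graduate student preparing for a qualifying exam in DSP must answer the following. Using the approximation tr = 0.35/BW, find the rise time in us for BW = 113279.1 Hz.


Rise time from bandwidth relationship:
tr = 0.35 / BW
   = 0.35 / 113279.1
   = 3.089713813e-06 s
   = 3.0897 us

3.0897 us


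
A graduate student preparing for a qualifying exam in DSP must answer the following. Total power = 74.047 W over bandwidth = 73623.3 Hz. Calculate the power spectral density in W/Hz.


Power spectral density:
PSD = P / BW
    = 74.047 / 73623.3
    = 0.00100575 W/Hz

0.00100575 W/Hz


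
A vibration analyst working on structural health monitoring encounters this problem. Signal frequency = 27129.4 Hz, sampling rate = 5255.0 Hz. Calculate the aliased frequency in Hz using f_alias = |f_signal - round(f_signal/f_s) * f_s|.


Compute the nearest integer multiple of fs to the signal:
n = round(27129.4 / 5255.0) = 5
f_alias = |27129.4 - 5 * 5255.0|
        = |27129.4 - 26275.0|
        = 854.4 Hz

854.4


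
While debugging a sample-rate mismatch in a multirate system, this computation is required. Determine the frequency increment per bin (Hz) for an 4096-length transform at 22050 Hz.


DFT frequency resolution:
df = fs / N
   = 22050 / 4096
   = 5.3833 Hz

5.3833 Hz


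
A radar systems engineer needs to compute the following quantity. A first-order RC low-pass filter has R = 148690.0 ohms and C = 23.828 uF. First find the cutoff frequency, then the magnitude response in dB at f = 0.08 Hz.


Step 1 — cutoff frequency:
fc = 1 / (2*pi*R*C)
C = 23.828 uF = 2.3828e-05 F
fc = 1 / (2*pi*148690.0*2.3828e-05)
   = 0.0449211 Hz

Step 2 — magnitude at f = 0.08 Hz:
|H(f)| = 1 / sqrt(1 + (f/fc)^2)
f/fc = 0.08 / 0.0449211 = 1.7809
|H| = 1 / sqrt(1 + 3.171605) = 0.4896079
|H|_dB = 20*log10(0.4896079) = -6.2 dB

fc = 0.0449211 Hz; |H(0.08 Hz)| = -6.2 dB


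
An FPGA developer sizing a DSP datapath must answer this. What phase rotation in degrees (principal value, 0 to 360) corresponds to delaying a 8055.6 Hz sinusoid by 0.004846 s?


Phase shift from frequency and time delay:
phi = 360 * f * t_delay
    = 360 * 8055.6 * 0.004846
    = 14053.48 degrees
    mod 360 = 13.48 degrees

13.48 degrees


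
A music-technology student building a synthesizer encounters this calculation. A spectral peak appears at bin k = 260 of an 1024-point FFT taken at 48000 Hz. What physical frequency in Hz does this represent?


Frequency of DFT bin k:
f_k = k * fs / N
    = 260 * 48000 / 1024
    = 12480000 / 1024
    = 12187.5 Hz

12187.5 Hz


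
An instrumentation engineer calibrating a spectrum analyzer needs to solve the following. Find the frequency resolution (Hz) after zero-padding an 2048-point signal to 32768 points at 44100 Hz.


Frequency resolution after zero-padding:
N_padded = 2048 * 16 = 32768
df = fs / N_padded
   = 44100 / 32768
   = 1.3458 Hz

1.3458 Hz


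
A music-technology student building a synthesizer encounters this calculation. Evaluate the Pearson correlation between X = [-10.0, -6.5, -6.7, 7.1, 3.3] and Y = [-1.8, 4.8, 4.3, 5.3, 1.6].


Pearson correlation coefficient (population):
r = cov(X,Y) / (std(X) * std(Y))
Mean X = -2.56, Mean Y = 2.84
Cov(X,Y) = 7.4504
Std(X) = 6.567678, Std(Y) = 2.649226
r = 0.4282

0.4282


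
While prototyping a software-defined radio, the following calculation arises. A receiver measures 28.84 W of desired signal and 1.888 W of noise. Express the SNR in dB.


SNR in decibels:
SNR = 10 * log10(Ps / Pn)
    = 10 * log10(28.84 / 1.888)
    = 10 * log10(15.2754)
    = 10 * 1.184
    = 11.84 dB

11.84 dB


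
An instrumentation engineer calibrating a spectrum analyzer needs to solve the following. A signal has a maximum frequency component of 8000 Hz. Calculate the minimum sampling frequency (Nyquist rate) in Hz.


The Nyquist rate is twice the maximum frequency component.
fs_min = 2 * fmax
      = 2 * 8000
      = 16000 Hz

16000


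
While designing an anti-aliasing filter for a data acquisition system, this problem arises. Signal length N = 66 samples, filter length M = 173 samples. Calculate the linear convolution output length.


Linear convolution output length:
L = N + M - 1
  = 66 + 173 - 1
  = 238 samples

238


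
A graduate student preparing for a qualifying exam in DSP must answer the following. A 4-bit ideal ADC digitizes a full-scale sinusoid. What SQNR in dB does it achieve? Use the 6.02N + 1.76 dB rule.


Theoretical SNR for a full-scale sinusoid:
SNR = 6.02 * N + 1.76
    = 6.02 * 4 + 1.76
    = 24.08 + 1.76
    = 25.84 dB

25.84 dB


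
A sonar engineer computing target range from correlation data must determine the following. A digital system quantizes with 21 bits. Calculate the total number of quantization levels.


Number of quantization levels = 2^N
= 2^21
= 2097152

2097152


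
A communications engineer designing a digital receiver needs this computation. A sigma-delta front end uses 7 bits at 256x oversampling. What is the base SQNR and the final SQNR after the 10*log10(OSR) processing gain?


Step 1 — baseline SQNR at Nyquist:
SQNR_base = 6.02*N + 1.76
          = 6.02*7 + 1.76
          = 43.9 dB

Step 2 — oversampling processing gain:
G = 10*log10(OSR) = 10*log10(256) = 24.08 dB

Step 3 — total:
SQNR_total = 43.9 + 24.08 = 67.98 dB

Base SQNR = 43.9 dB; oversampled SQNR = 67.98 dB


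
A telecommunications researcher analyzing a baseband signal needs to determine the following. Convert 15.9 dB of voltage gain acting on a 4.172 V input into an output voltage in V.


Output voltage from dB gain:
V_out = V_in * 10^(gain_dB / 20)
      = 4.172 * 10^(15.9 / 20)
      = 4.172 * 6.237348
      = 26.0222 V

26.0222 V


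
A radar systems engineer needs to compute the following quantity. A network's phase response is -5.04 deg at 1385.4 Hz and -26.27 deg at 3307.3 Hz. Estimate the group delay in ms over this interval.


Group delay from phase difference:
tau = -d(phi)/d(omega)
d(phi) = -21.23 deg = -0.370533 rad
d(omega) = 2*pi*(3307.3 - 1385.4) = 12075.6538 rad/s
tau = -(-0.370533) / 12075.6538
    = 0.0307 ms

0.0307 ms


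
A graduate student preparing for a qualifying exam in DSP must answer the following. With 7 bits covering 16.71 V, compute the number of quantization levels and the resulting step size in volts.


Step 1 — number of quantization levels:
L = 2^N = 2^7 = 128

Step 2 — LSB step size:
delta = Vfs / L
      = 16.71 / 128
      = 0.13054688 V

Levels = 128; step size = 0.13054688 V


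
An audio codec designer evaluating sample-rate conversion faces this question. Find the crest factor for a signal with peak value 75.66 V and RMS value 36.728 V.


Crest factor is the ratio of peak to RMS:
CF = V_peak / V_rms
   = 75.66 / 36.728
   = 2.06

2.06


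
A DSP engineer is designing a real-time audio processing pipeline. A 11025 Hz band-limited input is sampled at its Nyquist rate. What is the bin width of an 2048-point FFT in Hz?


Step 1 — Nyquist sampling rate:
fs = 2 * fmax = 2 * 11025 = 22050 Hz

Step 2 — DFT bin spacing:
df = fs / N = 22050 / 2048 = 10.7666 Hz

10.7666 Hz


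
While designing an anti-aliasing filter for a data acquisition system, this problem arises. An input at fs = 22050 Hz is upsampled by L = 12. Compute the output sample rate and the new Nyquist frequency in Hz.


Step 1 — output sample rate after interpolation by L:
fs_out = L * fs_in = 12 * 22050 = 264600 Hz

Step 2 — Nyquist frequency of the output stream:
f_Nyq = fs_out / 2 = 264600 / 2 = 132300.0 Hz

fs_out = 264600 Hz; f_Nyquist = 132300.0 Hz


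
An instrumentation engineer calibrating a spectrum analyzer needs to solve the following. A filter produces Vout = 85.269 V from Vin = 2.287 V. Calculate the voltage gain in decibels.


Voltage gain in dB:
G = 20 * log10(Vout / Vin)
  = 20 * log10(85.269 / 2.287)
  = 20 * log10(37.284215)
  = 20 * 1.571525
  = 31.43 dB

31.43 dB


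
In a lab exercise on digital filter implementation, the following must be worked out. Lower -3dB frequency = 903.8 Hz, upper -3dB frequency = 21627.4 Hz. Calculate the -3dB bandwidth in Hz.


Bandwidth is the difference of -3dB frequencies:
BW = f_high - f_low
   = 21627.4 - 903.8
   = 20723.6 Hz

20723.6 Hz


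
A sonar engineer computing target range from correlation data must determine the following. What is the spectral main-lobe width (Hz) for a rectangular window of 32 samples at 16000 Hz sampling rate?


Main lobe width for a rectangular window:
Width = 2 * fs / N
      = 2 * 16000 / 32
      = 32000 / 32
      = 1000.0 Hz

1000.0 Hz


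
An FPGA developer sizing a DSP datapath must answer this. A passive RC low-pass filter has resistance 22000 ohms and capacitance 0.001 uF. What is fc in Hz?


Cutoff frequency of a first-order RC filter:
fc = 1 / (2 * pi * R * C)
C = 0.001 uF = 1e-09 F
fc = 1 / (2 * pi * 22000 * 1e-09)
   = 1 / 0.00013823007675795
   = 7234.315595 Hz

7234.315595 Hz


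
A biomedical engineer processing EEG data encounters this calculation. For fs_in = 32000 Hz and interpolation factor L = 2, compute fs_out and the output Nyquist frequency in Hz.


Step 1 — output sample rate after interpolation by L:
fs_out = L * fs_in = 2 * 32000 = 64000 Hz

Step 2 — Nyquist frequency of the output stream:
f_Nyq = fs_out / 2 = 64000 / 2 = 32000.0 Hz

fs_out = 64000 Hz; f_Nyquist = 32000.0 Hz


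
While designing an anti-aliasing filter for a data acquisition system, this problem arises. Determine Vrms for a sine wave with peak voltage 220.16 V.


RMS voltage for a sinusoidal waveform:
V_rms = V_peak / sqrt(2)
      = 220.16 / 1.414214
      = 155.677 V

155.677 V


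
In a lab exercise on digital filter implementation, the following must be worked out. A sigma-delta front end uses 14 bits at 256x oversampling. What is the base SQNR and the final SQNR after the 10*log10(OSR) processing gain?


Step 1 — baseline SQNR at Nyquist:
SQNR_base = 6.02*N + 1.76
          = 6.02*14 + 1.76
          = 86.04 dB

Step 2 — oversampling processing gain:
G = 10*log10(OSR) = 10*log10(256) = 24.08 dB

Step 3 — total:
SQNR_total = 86.04 + 24.08 = 110.12 dB

Base SQNR = 86.04 dB; oversampled SQNR = 110.12 dB


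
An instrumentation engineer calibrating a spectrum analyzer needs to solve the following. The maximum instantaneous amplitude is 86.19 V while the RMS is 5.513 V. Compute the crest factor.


Crest factor is the ratio of peak to RMS:
CF = V_peak / V_rms
   = 86.19 / 5.513
   = 15.634

15.634


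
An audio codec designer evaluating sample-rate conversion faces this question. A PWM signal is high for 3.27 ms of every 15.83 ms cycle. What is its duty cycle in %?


Duty cycle as a percentage:
DC = (t_on / T) * 100
   = (3.27 / 15.83) * 100
   = 0.20657 * 100
   = 20.66 %

20.66 %


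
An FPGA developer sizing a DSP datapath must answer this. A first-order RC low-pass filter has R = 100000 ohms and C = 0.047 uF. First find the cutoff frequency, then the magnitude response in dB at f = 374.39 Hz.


Step 1 — cutoff frequency:
fc = 1 / (2*pi*R*C)
C = 0.047 uF = 4.7e-08 F
fc = 1 / (2*pi*100000*4.7e-08)
   = 33.8628 Hz

Step 2 — magnitude at f = 374.39 Hz:
|H(f)| = 1 / sqrt(1 + (f/fc)^2)
f/fc = 374.39 / 33.8628 = 11.056085
|H| = 1 / sqrt(1 + 122.237016) = 0.0900802
|H|_dB = 20*log10(0.0900802) = -20.91 dB

fc = 33.8628 Hz; |H(374.39 Hz)| = -20.91 dB


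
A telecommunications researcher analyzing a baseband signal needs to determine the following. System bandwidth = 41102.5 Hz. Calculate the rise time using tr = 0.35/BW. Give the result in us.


Rise time from bandwidth relationship:
tr = 0.35 / BW
   = 0.35 / 41102.5
   = 8.515297123e-06 s
   = 8.5153 us

8.5153 us


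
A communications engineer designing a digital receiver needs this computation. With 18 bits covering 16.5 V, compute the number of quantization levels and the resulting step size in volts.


Step 1 — number of quantization levels:
L = 2^N = 2^18 = 262144

Step 2 — LSB step size:
delta = Vfs / L
      = 16.5 / 262144
      = 6.294e-05 V

Levels = 262144; step size = 6.294e-05 V


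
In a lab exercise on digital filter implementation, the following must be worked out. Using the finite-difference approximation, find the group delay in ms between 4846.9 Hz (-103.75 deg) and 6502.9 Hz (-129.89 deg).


Group delay from phase difference:
tau = -d(phi)/d(omega)
d(phi) = -26.14 deg = -0.456229 rad
d(omega) = 2*pi*(6502.9 - 4846.9) = 10404.9549 rad/s
tau = -(-0.456229) / 10404.9549
    = 0.0438 ms

0.0438 ms


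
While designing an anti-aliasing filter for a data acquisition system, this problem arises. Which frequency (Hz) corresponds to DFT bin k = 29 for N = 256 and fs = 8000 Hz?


Frequency of DFT bin k:
f_k = k * fs / N
    = 29 * 8000 / 256
    = 232000 / 256
    = 906.25 Hz

906.25 Hz


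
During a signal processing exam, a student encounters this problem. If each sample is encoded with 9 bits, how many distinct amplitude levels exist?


Number of quantization levels = 2^N
= 2^9
= 512

512


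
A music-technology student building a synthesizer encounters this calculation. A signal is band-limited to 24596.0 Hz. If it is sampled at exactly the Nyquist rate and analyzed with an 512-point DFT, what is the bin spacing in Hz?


Step 1 — Nyquist sampling rate:
fs = 2 * fmax = 2 * 24596.0 = 49192.0 Hz

Step 2 — DFT bin spacing:
df = fs / N = 49192.0 / 512 = 96.0781 Hz

96.0781 Hz


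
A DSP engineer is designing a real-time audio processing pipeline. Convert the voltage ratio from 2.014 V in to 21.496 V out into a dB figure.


Voltage gain in dB:
G = 20 * log10(Vout / Vin)
  = 20 * log10(21.496 / 2.014)
  = 20 * log10(10.673287)
  = 20 * 1.028298
  = 20.57 dB

20.57 dB


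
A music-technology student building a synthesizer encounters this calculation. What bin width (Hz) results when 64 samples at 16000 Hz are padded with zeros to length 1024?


Frequency resolution after zero-padding:
N_padded = 64 * 16 = 1024
df = fs / N_padded
   = 16000 / 1024
   = 15.625 Hz

15.625 Hz
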